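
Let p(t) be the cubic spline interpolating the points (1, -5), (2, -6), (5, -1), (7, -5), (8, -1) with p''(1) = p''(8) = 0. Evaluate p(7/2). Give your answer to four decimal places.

Write M_i for p''(x_i). With h_i = 1, 3, 2, 1 and divided differences Δ_i = -1, 5/3, -2, 4, the continuity of p' gives the tridiagonal system
  1·M_0 + 8·M_1 + 3·M_2 = 6(Δ_1 - Δ_0) = 16
  3·M_1 + 10·M_2 + 2·M_3 = 6(Δ_2 - Δ_1) = -22
  2·M_2 + 6·M_3 + 1·M_4 = 6(Δ_3 - Δ_2) = 36
Natural end conditions: M_0 = M_4 = 0.
Forward elimination and back-substitution give M_0 = 0, M_1 = 754/197, M_2 = -960/197, M_3 = 1502/197, M_4 = 0.
On [2, 5], p(t) = -6 + 163/591·(t - 2) + 377/197·(t - 2)² - 857/1773·(t - 2)³.
With (t - 2) = 3/2: p(7/2) = -4589/1576.

-2.9118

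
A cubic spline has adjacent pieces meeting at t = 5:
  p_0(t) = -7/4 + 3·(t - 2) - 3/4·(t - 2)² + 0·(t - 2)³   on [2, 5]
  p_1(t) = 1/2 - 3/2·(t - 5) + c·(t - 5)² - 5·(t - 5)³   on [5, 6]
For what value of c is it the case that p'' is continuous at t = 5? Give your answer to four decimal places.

p_0''(t) = -3/2 + 0·(t - 2), so p_0''(5) = -3/2. On the right, p_1''(5) = 2c, so c = -3/4.

-0.7500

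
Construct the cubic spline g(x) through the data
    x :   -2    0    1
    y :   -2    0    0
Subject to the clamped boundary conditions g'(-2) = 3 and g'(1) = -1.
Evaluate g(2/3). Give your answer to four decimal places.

0.1728

With σ_i denoting the second derivative at x_i, h_i = 2, 1, and Δ_i = (y_(i+1) − y_i)/h_i = 1, 0:
  2·σ_0 + 6·σ_1 + 1·σ_2 = 6(Δ_1 - Δ_0) = -6
Clamped end conditions give two more equations: 2h_0·σ_0 + h_0·σ_1 = 6(Δ_0 - g'(-2)) = -12 and h_1·σ_1 + 2h_1·σ_2 = 6(g'(1) - Δ_1) = -6.
Hence σ_0 = -10/3, σ_1 = 2/3, σ_2 = -10/3.
On [0, 1], g(x) = 0 + 1/3·x + 1/3·x² - 2/3·x³.
With x = 2/3: g(2/3) = 14/81.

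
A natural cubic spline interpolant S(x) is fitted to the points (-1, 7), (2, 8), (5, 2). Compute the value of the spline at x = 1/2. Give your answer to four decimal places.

Let σ_i = S''(x_i). Step sizes h_i = 3, 3; slopes of the chords Δ_i = (y_(i+1) - y_i)/h_i = 1/3, -2.
  3·σ_0 + 12·σ_1 + 3·σ_2 = 6(Δ_1 - Δ_0) = -14
Natural end conditions: σ_0 = σ_2 = 0.
Forward elimination and back-substitution give σ_0 = 0, σ_1 = -7/6, σ_2 = 0.
On [-1, 2], S(x) = 7 + 11/12·(x + 1) + 0·(x + 1)² - 7/108·(x + 1)³.
With (x + 1) = 3/2: S(1/2) = 261/32.

8.1563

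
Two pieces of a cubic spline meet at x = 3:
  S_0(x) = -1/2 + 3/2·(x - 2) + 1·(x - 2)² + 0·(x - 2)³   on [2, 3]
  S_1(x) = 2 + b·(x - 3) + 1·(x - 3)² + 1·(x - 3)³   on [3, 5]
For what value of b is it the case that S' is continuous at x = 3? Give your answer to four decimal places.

3.5000

S_0'(x) = 3/2 + 2·(x - 2) + 0·(x - 2)², so S_0'(3) = 7/2. On the right, S_1'(3) = b, so b = 7/2.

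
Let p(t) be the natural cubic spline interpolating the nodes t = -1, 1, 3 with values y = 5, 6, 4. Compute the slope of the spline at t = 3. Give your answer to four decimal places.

-1.3750

Write M_i for p''(x_i). With h_i = 2, 2 and divided differences Δ_i = 1/2, -1, the continuity of p' gives the tridiagonal system
  2·M_0 + 8·M_1 + 2·M_2 = 6(Δ_1 - Δ_0) = -9
Natural end conditions: M_0 = M_2 = 0.
Solving: M_0 = 0, M_1 = -9/8, M_2 = 0.
On [1, 3], p'(t) = b_1 + 2c_1·(t - 1) + 3d_1·(t - 1)² with b_1 = Δ_1 - h_1(2M_1 + M_2)/6 = -1/4, c_1 = M_1/2 = -9/16, d_1 = (M_2 - M_1)/(6h_1) = 3/32. So p'(3) = -11/8.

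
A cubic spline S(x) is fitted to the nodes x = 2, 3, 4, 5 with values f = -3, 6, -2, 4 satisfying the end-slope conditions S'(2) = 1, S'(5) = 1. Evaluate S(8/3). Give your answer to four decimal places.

3.5926

With M_i denoting the second derivative at x_i, h_i = 1, 1, 1, and Δ_i = (y_(i+1) − y_i)/h_i = 9, -8, 6:
  1·M_0 + 4·M_1 + 1·M_2 = 6(Δ_1 - Δ_0) = -102
  1·M_1 + 4·M_2 + 1·M_3 = 6(Δ_2 - Δ_1) = 84
Clamped end conditions give two more equations: 2h_0·M_0 + h_0·M_1 = 6(Δ_0 - S'(2)) = 48 and h_2·M_2 + 2h_2·M_3 = 6(S'(5) - Δ_2) = -30.
Solving the tridiagonal system: M_0 = 48, M_1 = -48, M_2 = 42, M_3 = -36.
On [2, 3], S(x) = -3 + 1·(x - 2) + 24·(x - 2)² - 16·(x - 2)³.
With (x - 2) = 2/3: S(8/3) = 97/27.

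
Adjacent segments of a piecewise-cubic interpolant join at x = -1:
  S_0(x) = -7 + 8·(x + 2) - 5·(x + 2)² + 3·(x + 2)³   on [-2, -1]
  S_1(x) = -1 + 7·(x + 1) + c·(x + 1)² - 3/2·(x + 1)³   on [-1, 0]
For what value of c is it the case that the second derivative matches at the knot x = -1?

S_0''(x) = -10 + 18·(x + 2), so S_0''(-1) = 8. On the right, S_1''(-1) = 2c, so c = 4.

4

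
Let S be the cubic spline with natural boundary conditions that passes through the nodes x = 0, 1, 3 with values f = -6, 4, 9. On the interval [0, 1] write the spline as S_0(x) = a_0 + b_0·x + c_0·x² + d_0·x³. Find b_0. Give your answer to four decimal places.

With M_i denoting the second derivative at x_i, h_i = 1, 2, and Δ_i = (y_(i+1) − y_i)/h_i = 10, 5/2:
  1·M_0 + 6·M_1 + 2·M_2 = 6(Δ_1 - Δ_0) = -45
Natural end conditions: M_0 = M_2 = 0.
Hence M_0 = 0, M_1 = -15/2, M_2 = 0.
On [0, 1], with S_0(x) = a_0 + b_0·x + c_0·x² + d_0·x³: c_0 = M_0/2 = 0, d_0 = (M_1 - M_0)/(6h_0) = -5/4, b_0 = Δ_0 - h_0(2M_0 + M_1)/6 = 45/4.

11.2500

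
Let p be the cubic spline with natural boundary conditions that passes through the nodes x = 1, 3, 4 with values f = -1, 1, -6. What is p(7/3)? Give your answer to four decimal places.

2.3086

Let M_i = p''(x_i). Step sizes h_i = 2, 1; slopes of the chords Δ_i = (y_(i+1) - y_i)/h_i = 1, -7.
  2·M_0 + 6·M_1 + 1·M_2 = 6(Δ_1 - Δ_0) = -48
Natural end conditions: M_0 = M_2 = 0.
Forward elimination and back-substitution give M_0 = 0, M_1 = -8, M_2 = 0.
On [1, 3], p(x) = -1 + 11/3·(x - 1) + 0·(x - 1)² - 2/3·(x - 1)³.
With (x - 1) = 4/3: p(7/3) = 187/81.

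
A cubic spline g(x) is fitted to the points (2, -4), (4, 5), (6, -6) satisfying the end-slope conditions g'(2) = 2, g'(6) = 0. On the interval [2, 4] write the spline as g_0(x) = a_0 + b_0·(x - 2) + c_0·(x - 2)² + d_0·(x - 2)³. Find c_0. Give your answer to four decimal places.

5.3750

Put m_i = g'' at the i-th knot. Here h = (2, 2) and Δ = (9/2, -11/2), so the interior equations h_(i-1)·m_(i-1) + 2(h_(i-1)+h_i)·m_i + h_i·m_(i+1) = 6(Δ_i − Δ_(i-1)) read
  2·m_0 + 8·m_1 + 2·m_2 = 6(Δ_1 - Δ_0) = -60
Clamped end conditions give two more equations: 2h_0·m_0 + h_0·m_1 = 6(Δ_0 - g'(2)) = 15 and h_1·m_1 + 2h_1·m_2 = 6(g'(6) - Δ_1) = 33.
Solving the tridiagonal system: m_0 = 43/4, m_1 = -14, m_2 = 61/4.
On [2, 4], with g_0(x) = a_0 + b_0·(x - 2) + c_0·(x - 2)² + d_0·(x - 2)³: c_0 = m_0/2 = 43/8, d_0 = (m_1 - m_0)/(6h_0) = -33/16, b_0 = Δ_0 - h_0(2m_0 + m_1)/6 = 2.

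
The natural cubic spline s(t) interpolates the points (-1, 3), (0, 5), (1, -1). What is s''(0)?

With m_i denoting the second derivative at x_i, h_i = 1, 1, and Δ_i = (y_(i+1) − y_i)/h_i = 2, -6:
  1·m_0 + 4·m_1 + 1·m_2 = 6(Δ_1 - Δ_0) = -48
Natural end conditions: m_0 = m_2 = 0.
Forward elimination and back-substitution give m_0 = 0, m_1 = -12, m_2 = 0.

-12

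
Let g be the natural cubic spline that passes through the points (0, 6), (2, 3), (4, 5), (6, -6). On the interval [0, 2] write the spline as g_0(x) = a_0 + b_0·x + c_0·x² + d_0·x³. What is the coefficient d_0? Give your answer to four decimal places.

Let σ_i = g''(x_i). Step sizes h_i = 2, 2, 2; slopes of the chords Δ_i = (y_(i+1) - y_i)/h_i = -3/2, 1, -11/2.
  2·σ_0 + 8·σ_1 + 2·σ_2 = 6(Δ_1 - Δ_0) = 15
  2·σ_1 + 8·σ_2 + 2·σ_3 = 6(Δ_2 - Δ_1) = -39
Natural end conditions: σ_0 = σ_3 = 0.
Solving the tridiagonal system: σ_0 = 0, σ_1 = 33/10, σ_2 = -57/10, σ_3 = 0.
On [0, 2], with g_0(x) = a_0 + b_0·x + c_0·x² + d_0·x³: c_0 = σ_0/2 = 0, d_0 = (σ_1 - σ_0)/(6h_0) = 11/40, b_0 = Δ_0 - h_0(2σ_0 + σ_1)/6 = -13/5.

0.2750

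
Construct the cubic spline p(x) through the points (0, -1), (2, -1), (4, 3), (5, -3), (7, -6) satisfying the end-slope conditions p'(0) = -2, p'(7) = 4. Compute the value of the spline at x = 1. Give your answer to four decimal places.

Put σ_i = p'' at the i-th knot. Here h = (2, 2, 1, 2) and Δ = (0, 2, -6, -3/2), so the interior equations h_(i-1)·σ_(i-1) + 2(h_(i-1)+h_i)·σ_i + h_i·σ_(i+1) = 6(Δ_i − Δ_(i-1)) read
  2·σ_0 + 8·σ_1 + 2·σ_2 = 6(Δ_1 - Δ_0) = 12
  2·σ_1 + 6·σ_2 + 1·σ_3 = 6(Δ_2 - Δ_1) = -48
  1·σ_2 + 6·σ_3 + 2·σ_4 = 6(Δ_3 - Δ_2) = 27
Clamped end conditions give two more equations: 2h_0·σ_0 + h_0·σ_1 = 6(Δ_0 - p'(0)) = 12 and h_3·σ_3 + 2h_3·σ_4 = 6(p'(7) - Δ_3) = 33.
Forward elimination and back-substitution give σ_0 = 141/122, σ_1 = 225/61, σ_2 = -1209/122, σ_3 = 249/61, σ_4 = 1515/244.
On [0, 2], p(x) = -1 - 2·x + 141/244·x² + 103/488·x³.
With x = 1: p(1) = -1079/488.

-2.2111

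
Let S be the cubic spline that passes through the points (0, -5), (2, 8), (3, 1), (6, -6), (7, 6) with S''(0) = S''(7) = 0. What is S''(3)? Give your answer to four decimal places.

Let M_i = S''(x_i). Step sizes h_i = 2, 1, 3, 1; slopes of the chords Δ_i = (y_(i+1) - y_i)/h_i = 13/2, -7, -7/3, 12.
  2·M_0 + 6·M_1 + 1·M_2 = 6(Δ_1 - Δ_0) = -81
  1·M_1 + 8·M_2 + 3·M_3 = 6(Δ_2 - Δ_1) = 28
  3·M_2 + 8·M_3 + 1·M_4 = 6(Δ_3 - Δ_2) = 86
Natural end conditions: M_0 = M_4 = 0.
Solving the tridiagonal system: M_0 = 0, M_1 = -4421/322, M_2 = 222/161, M_3 = 3295/322, M_4 = 0.

1.3789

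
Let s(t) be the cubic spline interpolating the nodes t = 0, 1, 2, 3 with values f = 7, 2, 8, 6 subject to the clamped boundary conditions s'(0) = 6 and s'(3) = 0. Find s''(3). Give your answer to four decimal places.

With σ_i denoting the second derivative at x_i, h_i = 1, 1, 1, and Δ_i = (y_(i+1) − y_i)/h_i = -5, 6, -2:
  1·σ_0 + 4·σ_1 + 1·σ_2 = 6(Δ_1 - Δ_0) = 66
  1·σ_1 + 4·σ_2 + 1·σ_3 = 6(Δ_2 - Δ_1) = -48
Clamped end conditions give two more equations: 2h_0·σ_0 + h_0·σ_1 = 6(Δ_0 - s'(0)) = -66 and h_2·σ_2 + 2h_2·σ_3 = 6(s'(3) - Δ_2) = 12.
Forward elimination and back-substitution give σ_0 = -254/5, σ_1 = 178/5, σ_2 = -128/5, σ_3 = 94/5.

18.8000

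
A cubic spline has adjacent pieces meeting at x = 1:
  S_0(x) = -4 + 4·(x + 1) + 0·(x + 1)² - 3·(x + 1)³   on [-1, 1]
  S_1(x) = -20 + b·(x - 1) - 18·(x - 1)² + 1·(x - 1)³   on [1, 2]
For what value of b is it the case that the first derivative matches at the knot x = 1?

-32

S_0'(x) = 4 + 0·(x + 1) - 9·(x + 1)², so S_0'(1) = -32. On the right, S_1'(1) = b, so b = -32.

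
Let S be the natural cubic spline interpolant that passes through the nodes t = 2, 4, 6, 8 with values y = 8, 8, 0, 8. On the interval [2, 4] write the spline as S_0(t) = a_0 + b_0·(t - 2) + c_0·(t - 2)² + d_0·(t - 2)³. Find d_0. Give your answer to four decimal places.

-0.4000

With σ_i denoting the second derivative at x_i, h_i = 2, 2, 2, and Δ_i = (y_(i+1) − y_i)/h_i = 0, -4, 4:
  2·σ_0 + 8·σ_1 + 2·σ_2 = 6(Δ_1 - Δ_0) = -24
  2·σ_1 + 8·σ_2 + 2·σ_3 = 6(Δ_2 - Δ_1) = 48
Natural end conditions: σ_0 = σ_3 = 0.
Solving the tridiagonal system: σ_0 = 0, σ_1 = -24/5, σ_2 = 36/5, σ_3 = 0.
On [2, 4], with S_0(t) = a_0 + b_0·(t - 2) + c_0·(t - 2)² + d_0·(t - 2)³: c_0 = σ_0/2 = 0, d_0 = (σ_1 - σ_0)/(6h_0) = -2/5, b_0 = Δ_0 - h_0(2σ_0 + σ_1)/6 = 8/5.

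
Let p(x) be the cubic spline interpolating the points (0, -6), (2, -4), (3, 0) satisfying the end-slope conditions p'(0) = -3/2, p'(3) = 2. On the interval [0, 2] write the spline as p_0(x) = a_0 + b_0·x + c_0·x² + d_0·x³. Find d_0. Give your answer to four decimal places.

0.1458

Write M_i for p''(x_i). With h_i = 2, 1 and divided differences Δ_i = 1, 4, the continuity of p' gives the tridiagonal system
  2·M_0 + 6·M_1 + 1·M_2 = 6(Δ_1 - Δ_0) = 18
Clamped end conditions give two more equations: 2h_0·M_0 + h_0·M_1 = 6(Δ_0 - p'(0)) = 15 and h_1·M_1 + 2h_1·M_2 = 6(p'(3) - Δ_1) = -12.
Hence M_0 = 23/12, M_1 = 11/3, M_2 = -47/6.
On [0, 2], with p_0(x) = a_0 + b_0·x + c_0·x² + d_0·x³: c_0 = M_0/2 = 23/24, d_0 = (M_1 - M_0)/(6h_0) = 7/48, b_0 = Δ_0 - h_0(2M_0 + M_1)/6 = -3/2.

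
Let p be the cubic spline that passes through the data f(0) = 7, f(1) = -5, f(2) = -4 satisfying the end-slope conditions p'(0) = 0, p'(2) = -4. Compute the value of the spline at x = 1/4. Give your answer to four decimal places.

5.4648

With M_i denoting the second derivative at x_i, h_i = 1, 1, and Δ_i = (y_(i+1) − y_i)/h_i = -12, 1:
  1·M_0 + 4·M_1 + 1·M_2 = 6(Δ_1 - Δ_0) = 78
Clamped end conditions give two more equations: 2h_0·M_0 + h_0·M_1 = 6(Δ_0 - p'(0)) = -72 and h_1·M_1 + 2h_1·M_2 = 6(p'(2) - Δ_1) = -30.
Solving: M_0 = -115/2, M_1 = 43, M_2 = -73/2.
On [0, 1], p(x) = 7 + 0·x - 115/4·x² + 67/4·x³.
With x = 1/4: p(1/4) = 1399/256.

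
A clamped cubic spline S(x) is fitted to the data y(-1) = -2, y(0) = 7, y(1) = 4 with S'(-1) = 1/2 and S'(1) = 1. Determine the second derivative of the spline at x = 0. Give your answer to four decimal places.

With M_i denoting the second derivative at x_i, h_i = 1, 1, and Δ_i = (y_(i+1) − y_i)/h_i = 9, -3:
  1·M_0 + 4·M_1 + 1·M_2 = 6(Δ_1 - Δ_0) = -72
Clamped end conditions give two more equations: 2h_0·M_0 + h_0·M_1 = 6(Δ_0 - S'(-1)) = 51 and h_1·M_1 + 2h_1·M_2 = 6(S'(1) - Δ_1) = 24.
Solving the tridiagonal system: M_0 = 175/4, M_1 = -73/2, M_2 = 121/4.

-36.5000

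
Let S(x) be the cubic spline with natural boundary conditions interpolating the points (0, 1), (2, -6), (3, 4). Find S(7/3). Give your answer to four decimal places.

Put σ_i = S'' at the i-th knot. Here h = (2, 1) and Δ = (-7/2, 10), so the interior equations h_(i-1)·σ_(i-1) + 2(h_(i-1)+h_i)·σ_i + h_i·σ_(i+1) = 6(Δ_i − Δ_(i-1)) read
  2·σ_0 + 6·σ_1 + 1·σ_2 = 6(Δ_1 - Δ_0) = 81
Natural end conditions: σ_0 = σ_2 = 0.
Solving: σ_0 = 0, σ_1 = 27/2, σ_2 = 0.
On [2, 3], S(x) = -6 + 11/2·(x - 2) + 27/4·(x - 2)² - 9/4·(x - 2)³.
With (x - 2) = 1/3: S(7/3) = -7/2.

-3.5000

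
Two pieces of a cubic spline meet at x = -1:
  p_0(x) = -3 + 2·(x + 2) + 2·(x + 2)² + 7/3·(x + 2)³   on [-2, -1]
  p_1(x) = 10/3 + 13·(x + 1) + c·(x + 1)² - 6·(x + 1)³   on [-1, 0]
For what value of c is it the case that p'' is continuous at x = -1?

p_0''(x) = 4 + 14·(x + 2), so p_0''(-1) = 18. On the right, p_1''(-1) = 2c, so c = 9.

9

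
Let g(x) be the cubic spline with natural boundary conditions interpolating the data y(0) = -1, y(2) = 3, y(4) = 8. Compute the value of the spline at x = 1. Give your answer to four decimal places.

Let M_i = g''(x_i). Step sizes h_i = 2, 2; slopes of the chords Δ_i = (y_(i+1) - y_i)/h_i = 2, 5/2.
  2·M_0 + 8·M_1 + 2·M_2 = 6(Δ_1 - Δ_0) = 3
Natural end conditions: M_0 = M_2 = 0.
Hence M_0 = 0, M_1 = 3/8, M_2 = 0.
On [0, 2], g(x) = -1 + 15/8·x + 0·x² + 1/32·x³.
With x = 1: g(1) = 29/32.

0.9063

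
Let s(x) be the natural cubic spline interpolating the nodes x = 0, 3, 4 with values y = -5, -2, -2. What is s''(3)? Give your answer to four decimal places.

-0.7500

With M_i denoting the second derivative at x_i, h_i = 3, 1, and Δ_i = (y_(i+1) − y_i)/h_i = 1, 0:
  3·M_0 + 8·M_1 + 1·M_2 = 6(Δ_1 - Δ_0) = -6
Natural end conditions: M_0 = M_2 = 0.
Solving the tridiagonal system: M_0 = 0, M_1 = -3/4, M_2 = 0.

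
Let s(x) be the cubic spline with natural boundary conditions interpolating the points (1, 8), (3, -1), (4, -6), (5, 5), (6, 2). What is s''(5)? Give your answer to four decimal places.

-29.1977

Put M_i = s'' at the i-th knot. Here h = (2, 1, 1, 1) and Δ = (-9/2, -5, 11, -3), so the interior equations h_(i-1)·M_(i-1) + 2(h_(i-1)+h_i)·M_i + h_i·M_(i+1) = 6(Δ_i − Δ_(i-1)) read
  2·M_0 + 6·M_1 + 1·M_2 = 6(Δ_1 - Δ_0) = -3
  1·M_1 + 4·M_2 + 1·M_3 = 6(Δ_2 - Δ_1) = 96
  1·M_2 + 4·M_3 + 1·M_4 = 6(Δ_3 - Δ_2) = -84
Natural end conditions: M_0 = M_4 = 0.
Hence M_0 = 0, M_1 = -513/86, M_2 = 1410/43, M_3 = -2511/86, M_4 = 0.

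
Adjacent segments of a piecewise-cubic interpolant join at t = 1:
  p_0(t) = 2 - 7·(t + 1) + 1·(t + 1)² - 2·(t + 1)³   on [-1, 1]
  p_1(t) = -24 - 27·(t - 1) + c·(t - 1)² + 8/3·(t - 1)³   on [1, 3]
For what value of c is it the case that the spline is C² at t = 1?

p_0''(t) = 2 - 12·(t + 1), so p_0''(1) = -22. On the right, p_1''(1) = 2c, so c = -11.

-11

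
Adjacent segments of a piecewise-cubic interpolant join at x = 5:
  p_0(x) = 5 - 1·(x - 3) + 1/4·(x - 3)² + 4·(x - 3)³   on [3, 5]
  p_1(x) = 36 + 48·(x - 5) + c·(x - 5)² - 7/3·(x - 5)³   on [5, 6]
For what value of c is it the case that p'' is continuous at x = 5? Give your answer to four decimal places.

24.2500

p_0''(x) = 1/2 + 24·(x - 3), so p_0''(5) = 97/2. On the right, p_1''(5) = 2c, so c = 97/4.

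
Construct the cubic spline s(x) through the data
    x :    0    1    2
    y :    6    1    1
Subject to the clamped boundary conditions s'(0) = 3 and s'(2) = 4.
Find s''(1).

14

Let M_i = s''(x_i). Step sizes h_i = 1, 1; slopes of the chords Δ_i = (y_(i+1) - y_i)/h_i = -5, 0.
  1·M_0 + 4·M_1 + 1·M_2 = 6(Δ_1 - Δ_0) = 30
Clamped end conditions give two more equations: 2h_0·M_0 + h_0·M_1 = 6(Δ_0 - s'(0)) = -48 and h_1·M_1 + 2h_1·M_2 = 6(s'(2) - Δ_1) = 24.
Forward elimination and back-substitution give M_0 = -31, M_1 = 14, M_2 = 5.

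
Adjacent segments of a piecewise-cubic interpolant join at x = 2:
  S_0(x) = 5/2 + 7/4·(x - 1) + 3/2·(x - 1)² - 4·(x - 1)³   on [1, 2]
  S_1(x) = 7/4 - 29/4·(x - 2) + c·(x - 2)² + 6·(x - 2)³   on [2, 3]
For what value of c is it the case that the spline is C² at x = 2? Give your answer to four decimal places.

S_0''(x) = 3 - 24·(x - 1), so S_0''(2) = -21. On the right, S_1''(2) = 2c, so c = -21/2.

-10.5000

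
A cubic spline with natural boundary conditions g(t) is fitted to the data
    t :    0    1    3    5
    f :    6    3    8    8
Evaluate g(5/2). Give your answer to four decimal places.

Put M_i = g'' at the i-th knot. Here h = (1, 2, 2) and Δ = (-3, 5/2, 0), so the interior equations h_(i-1)·M_(i-1) + 2(h_(i-1)+h_i)·M_i + h_i·M_(i+1) = 6(Δ_i − Δ_(i-1)) read
  1·M_0 + 6·M_1 + 2·M_2 = 6(Δ_1 - Δ_0) = 33
  2·M_1 + 8·M_2 + 2·M_3 = 6(Δ_2 - Δ_1) = -15
Natural end conditions: M_0 = M_3 = 0.
Solving the tridiagonal system: M_0 = 0, M_1 = 147/22, M_2 = -39/11, M_3 = 0.
On [1, 3], g(t) = 3 - 17/22·(t - 1) + 147/44·(t - 1)² - 75/88·(t - 1)³.
With (t - 1) = 3/2: g(5/2) = 4563/704.

6.4815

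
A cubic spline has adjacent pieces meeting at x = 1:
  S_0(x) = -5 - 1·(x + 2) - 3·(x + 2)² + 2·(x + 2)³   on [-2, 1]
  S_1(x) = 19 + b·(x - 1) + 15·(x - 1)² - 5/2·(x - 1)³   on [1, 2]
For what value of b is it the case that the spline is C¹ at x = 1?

S_0'(x) = -1 - 6·(x + 2) + 6·(x + 2)², so S_0'(1) = 35. On the right, S_1'(1) = b, so b = 35.

35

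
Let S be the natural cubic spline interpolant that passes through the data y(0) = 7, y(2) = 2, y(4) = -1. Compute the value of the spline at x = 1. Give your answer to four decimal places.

4.3125

Let m_i = S''(x_i). Step sizes h_i = 2, 2; slopes of the chords Δ_i = (y_(i+1) - y_i)/h_i = -5/2, -3/2.
  2·m_0 + 8·m_1 + 2·m_2 = 6(Δ_1 - Δ_0) = 6
Natural end conditions: m_0 = m_2 = 0.
Solving the tridiagonal system: m_0 = 0, m_1 = 3/4, m_2 = 0.
On [0, 2], S(x) = 7 - 11/4·x + 0·x² + 1/16·x³.
With x = 1: S(1) = 69/16.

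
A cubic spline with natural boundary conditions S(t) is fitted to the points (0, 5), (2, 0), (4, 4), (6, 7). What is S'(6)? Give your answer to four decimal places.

Write σ_i for S''(x_i). With h_i = 2, 2, 2 and divided differences Δ_i = -5/2, 2, 3/2, the continuity of S' gives the tridiagonal system
  2·σ_0 + 8·σ_1 + 2·σ_2 = 6(Δ_1 - Δ_0) = 27
  2·σ_1 + 8·σ_2 + 2·σ_3 = 6(Δ_2 - Δ_1) = -3
Natural end conditions: σ_0 = σ_3 = 0.
Solving: σ_0 = 0, σ_1 = 37/10, σ_2 = -13/10, σ_3 = 0.
On [4, 6], S'(t) = b_2 + 2c_2·(t - 4) + 3d_2·(t - 4)² with b_2 = Δ_2 - h_2(2σ_2 + σ_3)/6 = 71/30, c_2 = σ_2/2 = -13/20, d_2 = (σ_3 - σ_2)/(6h_2) = 13/120. So S'(6) = 16/15.

1.0667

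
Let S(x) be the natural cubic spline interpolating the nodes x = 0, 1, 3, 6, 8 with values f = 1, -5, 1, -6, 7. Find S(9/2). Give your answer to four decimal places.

-2.4044

Let M_i = S''(x_i). Step sizes h_i = 1, 2, 3, 2; slopes of the chords Δ_i = (y_(i+1) - y_i)/h_i = -6, 3, -7/3, 13/2.
  1·M_0 + 6·M_1 + 2·M_2 = 6(Δ_1 - Δ_0) = 54
  2·M_1 + 10·M_2 + 3·M_3 = 6(Δ_2 - Δ_1) = -32
  3·M_2 + 10·M_3 + 2·M_4 = 6(Δ_3 - Δ_2) = 53
Natural end conditions: M_0 = M_4 = 0.
Hence M_0 = 0, M_1 = 2936/253, M_2 = -1977/253, M_3 = 1934/253, M_4 = 0.
On [3, 6], S(x) = 1 + 1259/759·(x - 3) - 1977/506·(x - 3)² + 3911/4554·(x - 3)³.
With (x - 3) = 3/2: S(9/2) = -9733/4048.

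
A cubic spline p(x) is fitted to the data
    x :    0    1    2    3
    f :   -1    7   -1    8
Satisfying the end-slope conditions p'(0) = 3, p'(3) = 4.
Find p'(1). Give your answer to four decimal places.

-0.7333

With M_i denoting the second derivative at x_i, h_i = 1, 1, 1, and Δ_i = (y_(i+1) − y_i)/h_i = 8, -8, 9:
  1·M_0 + 4·M_1 + 1·M_2 = 6(Δ_1 - Δ_0) = -96
  1·M_1 + 4·M_2 + 1·M_3 = 6(Δ_2 - Δ_1) = 102
Clamped end conditions give two more equations: 2h_0·M_0 + h_0·M_1 = 6(Δ_0 - p'(0)) = 30 and h_2·M_2 + 2h_2·M_3 = 6(p'(3) - Δ_2) = -30.
Solving the tridiagonal system: M_0 = 562/15, M_1 = -674/15, M_2 = 694/15, M_3 = -572/15.
On [1, 2], p'(x) = b_1 + 2c_1·(x - 1) + 3d_1·(x - 1)² with b_1 = Δ_1 - h_1(2M_1 + M_2)/6 = -11/15, c_1 = M_1/2 = -337/15, d_1 = (M_2 - M_1)/(6h_1) = 76/5. So p'(1) = -11/15.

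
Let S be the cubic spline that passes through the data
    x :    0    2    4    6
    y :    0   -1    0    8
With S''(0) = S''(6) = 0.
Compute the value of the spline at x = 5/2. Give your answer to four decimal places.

With M_i denoting the second derivative at x_i, h_i = 2, 2, 2, and Δ_i = (y_(i+1) − y_i)/h_i = -1/2, 1/2, 4:
  2·M_0 + 8·M_1 + 2·M_2 = 6(Δ_1 - Δ_0) = 6
  2·M_1 + 8·M_2 + 2·M_3 = 6(Δ_2 - Δ_1) = 21
Natural end conditions: M_0 = M_3 = 0.
Hence M_0 = 0, M_1 = 1/10, M_2 = 13/5, M_3 = 0.
On [2, 4], S(x) = -1 - 13/30·(x - 2) + 1/20·(x - 2)² + 5/24·(x - 2)³.
With (x - 2) = 1/2: S(5/2) = -377/320.

-1.1781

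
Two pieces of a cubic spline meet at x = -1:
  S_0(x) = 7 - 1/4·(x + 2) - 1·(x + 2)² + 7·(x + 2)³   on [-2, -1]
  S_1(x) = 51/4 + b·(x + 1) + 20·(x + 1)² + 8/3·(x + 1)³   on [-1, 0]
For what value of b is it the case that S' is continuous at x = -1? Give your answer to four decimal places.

18.7500

S_0'(x) = -1/4 - 2·(x + 2) + 21·(x + 2)², so S_0'(-1) = 75/4. On the right, S_1'(-1) = b, so b = 75/4.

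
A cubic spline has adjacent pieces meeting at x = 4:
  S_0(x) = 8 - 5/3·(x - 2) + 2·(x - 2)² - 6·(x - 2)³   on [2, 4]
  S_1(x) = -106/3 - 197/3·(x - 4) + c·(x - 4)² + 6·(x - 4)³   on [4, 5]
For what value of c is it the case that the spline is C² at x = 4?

S_0''(x) = 4 - 36·(x - 2), so S_0''(4) = -68. On the right, S_1''(4) = 2c, so c = -34.

-34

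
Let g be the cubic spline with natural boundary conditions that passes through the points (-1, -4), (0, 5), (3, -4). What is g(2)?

With M_i denoting the second derivative at x_i, h_i = 1, 3, and Δ_i = (y_(i+1) − y_i)/h_i = 9, -3:
  1·M_0 + 8·M_1 + 3·M_2 = 6(Δ_1 - Δ_0) = -72
Natural end conditions: M_0 = M_2 = 0.
Solving the tridiagonal system: M_0 = 0, M_1 = -9, M_2 = 0.
On [0, 3], g(x) = 5 + 6·x - 9/2·x² + 1/2·x³.
With x = 2: g(2) = 3.

3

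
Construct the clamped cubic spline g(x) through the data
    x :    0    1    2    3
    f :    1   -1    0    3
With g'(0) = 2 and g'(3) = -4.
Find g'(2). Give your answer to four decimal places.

4.6000

With m_i denoting the second derivative at x_i, h_i = 1, 1, 1, and Δ_i = (y_(i+1) − y_i)/h_i = -2, 1, 3:
  1·m_0 + 4·m_1 + 1·m_2 = 6(Δ_1 - Δ_0) = 18
  1·m_1 + 4·m_2 + 1·m_3 = 6(Δ_2 - Δ_1) = 12
Clamped end conditions give two more equations: 2h_0·m_0 + h_0·m_1 = 6(Δ_0 - g'(0)) = -24 and h_2·m_2 + 2h_2·m_3 = 6(g'(3) - Δ_2) = -42.
Solving the tridiagonal system: m_0 = -76/5, m_1 = 32/5, m_2 = 38/5, m_3 = -124/5.
On [2, 3], g'(x) = b_2 + 2c_2·(x - 2) + 3d_2·(x - 2)² with b_2 = Δ_2 - h_2(2m_2 + m_3)/6 = 23/5, c_2 = m_2/2 = 19/5, d_2 = (m_3 - m_2)/(6h_2) = -27/5. So g'(2) = 23/5.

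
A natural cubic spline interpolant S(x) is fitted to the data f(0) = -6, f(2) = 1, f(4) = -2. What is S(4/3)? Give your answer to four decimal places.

Write M_i for S''(x_i). With h_i = 2, 2 and divided differences Δ_i = 7/2, -3/2, the continuity of S' gives the tridiagonal system
  2·M_0 + 8·M_1 + 2·M_2 = 6(Δ_1 - Δ_0) = -30
Natural end conditions: M_0 = M_2 = 0.
Solving the tridiagonal system: M_0 = 0, M_1 = -15/4, M_2 = 0.
On [0, 2], S(x) = -6 + 19/4·x + 0·x² - 5/16·x³.
With x = 4/3: S(4/3) = -11/27.

-0.4074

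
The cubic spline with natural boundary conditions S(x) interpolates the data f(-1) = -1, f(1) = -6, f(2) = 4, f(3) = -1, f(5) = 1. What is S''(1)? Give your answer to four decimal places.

17.4318

Put m_i = S'' at the i-th knot. Here h = (2, 1, 1, 2) and Δ = (-5/2, 10, -5, 1), so the interior equations h_(i-1)·m_(i-1) + 2(h_(i-1)+h_i)·m_i + h_i·m_(i+1) = 6(Δ_i − Δ_(i-1)) read
  2·m_0 + 6·m_1 + 1·m_2 = 6(Δ_1 - Δ_0) = 75
  1·m_1 + 4·m_2 + 1·m_3 = 6(Δ_2 - Δ_1) = -90
  1·m_2 + 6·m_3 + 2·m_4 = 6(Δ_3 - Δ_2) = 36
Natural end conditions: m_0 = m_4 = 0.
Hence m_0 = 0, m_1 = 767/44, m_2 = -651/22, m_3 = 481/44, m_4 = 0.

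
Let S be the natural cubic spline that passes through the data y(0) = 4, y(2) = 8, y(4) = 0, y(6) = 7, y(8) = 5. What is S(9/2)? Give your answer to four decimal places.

0.7179

With M_i denoting the second derivative at x_i, h_i = 2, 2, 2, 2, and Δ_i = (y_(i+1) − y_i)/h_i = 2, -4, 7/2, -1:
  2·M_0 + 8·M_1 + 2·M_2 = 6(Δ_1 - Δ_0) = -36
  2·M_1 + 8·M_2 + 2·M_3 = 6(Δ_2 - Δ_1) = 45
  2·M_2 + 8·M_3 + 2·M_4 = 6(Δ_3 - Δ_2) = -27
Natural end conditions: M_0 = M_4 = 0.
Forward elimination and back-substitution give M_0 = 0, M_1 = -747/112, M_2 = 243/28, M_3 = -621/112, M_4 = 0.
On [4, 6], S(x) = 0 - 7/16·(x - 4) + 243/56·(x - 4)² - 531/448·(x - 4)³.
With (x - 4) = 1/2: S(9/2) = 2573/3584.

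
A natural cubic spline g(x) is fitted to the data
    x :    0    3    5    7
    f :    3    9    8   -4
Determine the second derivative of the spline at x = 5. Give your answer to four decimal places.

With M_i denoting the second derivative at x_i, h_i = 3, 2, 2, and Δ_i = (y_(i+1) − y_i)/h_i = 2, -1/2, -6:
  3·M_0 + 10·M_1 + 2·M_2 = 6(Δ_1 - Δ_0) = -15
  2·M_1 + 8·M_2 + 2·M_3 = 6(Δ_2 - Δ_1) = -33
Natural end conditions: M_0 = M_3 = 0.
Forward elimination and back-substitution give M_0 = 0, M_1 = -27/38, M_2 = -75/19, M_3 = 0.

-3.9474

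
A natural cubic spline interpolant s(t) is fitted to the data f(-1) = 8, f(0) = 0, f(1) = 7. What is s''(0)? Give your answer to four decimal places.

22.5000

With M_i denoting the second derivative at x_i, h_i = 1, 1, and Δ_i = (y_(i+1) − y_i)/h_i = -8, 7:
  1·M_0 + 4·M_1 + 1·M_2 = 6(Δ_1 - Δ_0) = 90
Natural end conditions: M_0 = M_2 = 0.
Forward elimination and back-substitution give M_0 = 0, M_1 = 45/2, M_2 = 0.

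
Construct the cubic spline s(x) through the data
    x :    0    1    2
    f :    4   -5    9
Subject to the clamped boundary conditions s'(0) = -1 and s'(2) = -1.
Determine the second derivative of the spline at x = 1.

69

Let m_i = s''(x_i). Step sizes h_i = 1, 1; slopes of the chords Δ_i = (y_(i+1) - y_i)/h_i = -9, 14.
  1·m_0 + 4·m_1 + 1·m_2 = 6(Δ_1 - Δ_0) = 138
Clamped end conditions give two more equations: 2h_0·m_0 + h_0·m_1 = 6(Δ_0 - s'(0)) = -48 and h_1·m_1 + 2h_1·m_2 = 6(s'(2) - Δ_1) = -90.
Forward elimination and back-substitution give m_0 = -117/2, m_1 = 69, m_2 = -159/2.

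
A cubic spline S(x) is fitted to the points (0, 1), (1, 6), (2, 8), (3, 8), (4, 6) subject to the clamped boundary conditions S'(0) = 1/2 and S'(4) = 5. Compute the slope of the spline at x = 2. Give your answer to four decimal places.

Let M_i = S''(x_i). Step sizes h_i = 1, 1, 1, 1; slopes of the chords Δ_i = (y_(i+1) - y_i)/h_i = 5, 2, 0, -2.
  1·M_0 + 4·M_1 + 1·M_2 = 6(Δ_1 - Δ_0) = -18
  1·M_1 + 4·M_2 + 1·M_3 = 6(Δ_2 - Δ_1) = -12
  1·M_2 + 4·M_3 + 1·M_4 = 6(Δ_3 - Δ_2) = -12
Clamped end conditions give two more equations: 2h_0·M_0 + h_0·M_1 = 6(Δ_0 - S'(0)) = 27 and h_3·M_3 + 2h_3·M_4 = 6(S'(4) - Δ_3) = 42.
Forward elimination and back-substitution give M_0 = 1023/56, M_1 = -267/28, M_2 = 15/8, M_3 = -279/28, M_4 = 1455/56.
On [2, 3], S'(x) = b_2 + 2c_2·(x - 2) + 3d_2·(x - 2)² with b_2 = Δ_2 - h_2(2M_2 + M_3)/6 = 29/28, c_2 = M_2/2 = 15/16, d_2 = (M_3 - M_2)/(6h_2) = -221/112. So S'(2) = 29/28.

1.0357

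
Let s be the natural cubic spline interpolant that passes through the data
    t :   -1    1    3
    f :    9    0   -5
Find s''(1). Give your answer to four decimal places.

Put m_i = s'' at the i-th knot. Here h = (2, 2) and Δ = (-9/2, -5/2), so the interior equations h_(i-1)·m_(i-1) + 2(h_(i-1)+h_i)·m_i + h_i·m_(i+1) = 6(Δ_i − Δ_(i-1)) read
  2·m_0 + 8·m_1 + 2·m_2 = 6(Δ_1 - Δ_0) = 12
Natural end conditions: m_0 = m_2 = 0.
Solving the tridiagonal system: m_0 = 0, m_1 = 3/2, m_2 = 0.

1.5000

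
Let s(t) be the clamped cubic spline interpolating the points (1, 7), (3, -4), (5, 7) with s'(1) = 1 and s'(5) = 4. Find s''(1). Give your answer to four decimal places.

-17.2500

Let m_i = s''(x_i). Step sizes h_i = 2, 2; slopes of the chords Δ_i = (y_(i+1) - y_i)/h_i = -11/2, 11/2.
  2·m_0 + 8·m_1 + 2·m_2 = 6(Δ_1 - Δ_0) = 66
Clamped end conditions give two more equations: 2h_0·m_0 + h_0·m_1 = 6(Δ_0 - s'(1)) = -39 and h_1·m_1 + 2h_1·m_2 = 6(s'(5) - Δ_1) = -9.
Solving the tridiagonal system: m_0 = -69/4, m_1 = 15, m_2 = -39/4.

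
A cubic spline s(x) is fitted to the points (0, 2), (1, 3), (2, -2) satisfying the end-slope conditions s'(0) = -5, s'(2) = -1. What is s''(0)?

29

Write M_i for s''(x_i). With h_i = 1, 1 and divided differences Δ_i = 1, -5, the continuity of s' gives the tridiagonal system
  1·M_0 + 4·M_1 + 1·M_2 = 6(Δ_1 - Δ_0) = -36
Clamped end conditions give two more equations: 2h_0·M_0 + h_0·M_1 = 6(Δ_0 - s'(0)) = 36 and h_1·M_1 + 2h_1·M_2 = 6(s'(2) - Δ_1) = 24.
Solving: M_0 = 29, M_1 = -22, M_2 = 23.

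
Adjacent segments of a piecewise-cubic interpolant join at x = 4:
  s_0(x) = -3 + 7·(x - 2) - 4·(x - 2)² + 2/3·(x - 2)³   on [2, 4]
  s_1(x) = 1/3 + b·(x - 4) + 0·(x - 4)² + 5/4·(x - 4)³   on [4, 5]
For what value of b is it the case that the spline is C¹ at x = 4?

-1

s_0'(x) = 7 - 8·(x - 2) + 2·(x - 2)², so s_0'(4) = -1. On the right, s_1'(4) = b, so b = -1.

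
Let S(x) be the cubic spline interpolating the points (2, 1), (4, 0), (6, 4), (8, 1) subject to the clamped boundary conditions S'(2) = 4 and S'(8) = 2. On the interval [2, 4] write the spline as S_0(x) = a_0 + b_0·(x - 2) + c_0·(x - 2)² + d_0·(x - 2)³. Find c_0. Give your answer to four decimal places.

-4.8333

Let M_i = S''(x_i). Step sizes h_i = 2, 2, 2; slopes of the chords Δ_i = (y_(i+1) - y_i)/h_i = -1/2, 2, -3/2.
  2·M_0 + 8·M_1 + 2·M_2 = 6(Δ_1 - Δ_0) = 15
  2·M_1 + 8·M_2 + 2·M_3 = 6(Δ_2 - Δ_1) = -21
Clamped end conditions give two more equations: 2h_0·M_0 + h_0·M_1 = 6(Δ_0 - S'(2)) = -27 and h_2·M_2 + 2h_2·M_3 = 6(S'(8) - Δ_2) = 21.
Hence M_0 = -29/3, M_1 = 35/6, M_2 = -37/6, M_3 = 25/3.
On [2, 4], with S_0(x) = a_0 + b_0·(x - 2) + c_0·(x - 2)² + d_0·(x - 2)³: c_0 = M_0/2 = -29/6, d_0 = (M_1 - M_0)/(6h_0) = 31/24, b_0 = Δ_0 - h_0(2M_0 + M_1)/6 = 4.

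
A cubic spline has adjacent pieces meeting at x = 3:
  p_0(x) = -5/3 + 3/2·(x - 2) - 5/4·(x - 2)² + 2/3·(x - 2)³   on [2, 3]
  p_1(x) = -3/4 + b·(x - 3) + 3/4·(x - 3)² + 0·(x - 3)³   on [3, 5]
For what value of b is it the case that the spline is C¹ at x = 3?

p_0'(x) = 3/2 - 5/2·(x - 2) + 2·(x - 2)², so p_0'(3) = 1. On the right, p_1'(3) = b, so b = 1.

1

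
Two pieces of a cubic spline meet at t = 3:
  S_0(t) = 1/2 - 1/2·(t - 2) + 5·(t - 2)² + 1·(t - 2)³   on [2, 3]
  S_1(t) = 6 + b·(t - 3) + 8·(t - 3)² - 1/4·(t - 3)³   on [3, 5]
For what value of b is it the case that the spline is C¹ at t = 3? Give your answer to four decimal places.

S_0'(t) = -1/2 + 10·(t - 2) + 3·(t - 2)², so S_0'(3) = 25/2. On the right, S_1'(3) = b, so b = 25/2.

12.5000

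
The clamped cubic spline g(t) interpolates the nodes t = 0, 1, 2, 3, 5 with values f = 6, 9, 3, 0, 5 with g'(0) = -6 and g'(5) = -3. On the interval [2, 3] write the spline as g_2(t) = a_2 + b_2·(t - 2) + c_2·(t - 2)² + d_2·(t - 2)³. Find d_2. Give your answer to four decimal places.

-0.1280

Let M_i = g''(x_i). Step sizes h_i = 1, 1, 1, 2; slopes of the chords Δ_i = (y_(i+1) - y_i)/h_i = 3, -6, -3, 5/2.
  1·M_0 + 4·M_1 + 1·M_2 = 6(Δ_1 - Δ_0) = -54
  1·M_1 + 4·M_2 + 1·M_3 = 6(Δ_2 - Δ_1) = 18
  1·M_2 + 6·M_3 + 2·M_4 = 6(Δ_3 - Δ_2) = 33
Clamped end conditions give two more equations: 2h_0·M_0 + h_0·M_1 = 6(Δ_0 - g'(0)) = 54 and h_3·M_3 + 2h_3·M_4 = 6(g'(5) - Δ_3) = -33.
Forward elimination and back-substitution give M_0 = 3267/82, M_1 = -1053/41, M_2 = 729/82, M_3 = 333/41, M_4 = -2019/164.
On [2, 3], with g_2(t) = a_2 + b_2·(t - 2) + c_2·(t - 2)² + d_2·(t - 2)³: c_2 = M_2/2 = 729/164, d_2 = (M_3 - M_2)/(6h_2) = -21/164, b_2 = Δ_2 - h_2(2M_2 + M_3)/6 = -300/41.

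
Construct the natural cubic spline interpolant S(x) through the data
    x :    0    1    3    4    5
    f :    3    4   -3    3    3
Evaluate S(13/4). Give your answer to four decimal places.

-1.8112

Let M_i = S''(x_i). Step sizes h_i = 1, 2, 1, 1; slopes of the chords Δ_i = (y_(i+1) - y_i)/h_i = 1, -7/2, 6, 0.
  1·M_0 + 6·M_1 + 2·M_2 = 6(Δ_1 - Δ_0) = -27
  2·M_1 + 6·M_2 + 1·M_3 = 6(Δ_2 - Δ_1) = 57
  1·M_2 + 4·M_3 + 1·M_4 = 6(Δ_3 - Δ_2) = -36
Natural end conditions: M_0 = M_4 = 0.
Forward elimination and back-substitution give M_0 = 0, M_1 = -1149/122, M_2 = 900/61, M_3 = -774/61, M_4 = 0.
On [3, 4], S(x) = -3 + 195/61·(x - 3) + 450/61·(x - 3)² - 279/61·(x - 3)³.
With (x - 3) = 1/4: S(13/4) = -7071/3904.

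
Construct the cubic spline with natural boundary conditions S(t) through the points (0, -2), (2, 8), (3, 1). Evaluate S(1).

Write m_i for S''(x_i). With h_i = 2, 1 and divided differences Δ_i = 5, -7, the continuity of S' gives the tridiagonal system
  2·m_0 + 6·m_1 + 1·m_2 = 6(Δ_1 - Δ_0) = -72
Natural end conditions: m_0 = m_2 = 0.
Forward elimination and back-substitution give m_0 = 0, m_1 = -12, m_2 = 0.
On [0, 2], S(t) = -2 + 9·t + 0·t² - 1·t³.
With t = 1: S(1) = 6.

6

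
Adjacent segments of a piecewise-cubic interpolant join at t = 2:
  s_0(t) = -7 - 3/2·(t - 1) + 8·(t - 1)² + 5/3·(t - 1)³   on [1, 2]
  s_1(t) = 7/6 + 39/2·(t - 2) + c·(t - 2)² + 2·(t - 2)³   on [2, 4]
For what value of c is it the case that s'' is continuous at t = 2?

s_0''(t) = 16 + 10·(t - 1), so s_0''(2) = 26. On the right, s_1''(2) = 2c, so c = 13.

13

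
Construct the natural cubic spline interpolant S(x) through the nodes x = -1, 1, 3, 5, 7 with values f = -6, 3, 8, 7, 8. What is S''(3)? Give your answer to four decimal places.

Put m_i = S'' at the i-th knot. Here h = (2, 2, 2, 2) and Δ = (9/2, 5/2, -1/2, 1/2), so the interior equations h_(i-1)·m_(i-1) + 2(h_(i-1)+h_i)·m_i + h_i·m_(i+1) = 6(Δ_i − Δ_(i-1)) read
  2·m_0 + 8·m_1 + 2·m_2 = 6(Δ_1 - Δ_0) = -12
  2·m_1 + 8·m_2 + 2·m_3 = 6(Δ_2 - Δ_1) = -18
  2·m_2 + 8·m_3 + 2·m_4 = 6(Δ_3 - Δ_2) = 6
Natural end conditions: m_0 = m_4 = 0.
Hence m_0 = 0, m_1 = -51/56, m_2 = -33/14, m_3 = 75/56, m_4 = 0.

-2.3571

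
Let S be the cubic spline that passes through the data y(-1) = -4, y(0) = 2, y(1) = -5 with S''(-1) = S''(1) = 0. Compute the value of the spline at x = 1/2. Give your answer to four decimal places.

-0.2813

Write m_i for S''(x_i). With h_i = 1, 1 and divided differences Δ_i = 6, -7, the continuity of S' gives the tridiagonal system
  1·m_0 + 4·m_1 + 1·m_2 = 6(Δ_1 - Δ_0) = -78
Natural end conditions: m_0 = m_2 = 0.
Solving: m_0 = 0, m_1 = -39/2, m_2 = 0.
On [0, 1], S(x) = 2 - 1/2·x - 39/4·x² + 13/4·x³.
With x = 1/2: S(1/2) = -9/32.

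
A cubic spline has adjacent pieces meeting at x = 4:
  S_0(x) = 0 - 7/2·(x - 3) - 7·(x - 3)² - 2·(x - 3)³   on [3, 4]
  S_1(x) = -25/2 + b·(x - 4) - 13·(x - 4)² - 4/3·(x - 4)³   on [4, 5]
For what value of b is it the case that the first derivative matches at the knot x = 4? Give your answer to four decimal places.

S_0'(x) = -7/2 - 14·(x - 3) - 6·(x - 3)², so S_0'(4) = -47/2. On the right, S_1'(4) = b, so b = -47/2.

-23.5000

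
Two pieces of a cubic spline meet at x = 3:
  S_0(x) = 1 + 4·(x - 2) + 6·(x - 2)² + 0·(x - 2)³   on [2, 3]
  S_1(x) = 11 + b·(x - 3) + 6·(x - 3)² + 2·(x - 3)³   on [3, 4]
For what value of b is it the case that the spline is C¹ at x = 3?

S_0'(x) = 4 + 12·(x - 2) + 0·(x - 2)², so S_0'(3) = 16. On the right, S_1'(3) = b, so b = 16.

16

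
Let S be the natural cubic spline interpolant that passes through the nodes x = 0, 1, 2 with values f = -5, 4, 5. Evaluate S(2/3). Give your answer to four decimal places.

Write σ_i for S''(x_i). With h_i = 1, 1 and divided differences Δ_i = 9, 1, the continuity of S' gives the tridiagonal system
  1·σ_0 + 4·σ_1 + 1·σ_2 = 6(Δ_1 - Δ_0) = -48
Natural end conditions: σ_0 = σ_2 = 0.
Solving the tridiagonal system: σ_0 = 0, σ_1 = -12, σ_2 = 0.
On [0, 1], S(x) = -5 + 11·x + 0·x² - 2·x³.
With x = 2/3: S(2/3) = 47/27.

1.7407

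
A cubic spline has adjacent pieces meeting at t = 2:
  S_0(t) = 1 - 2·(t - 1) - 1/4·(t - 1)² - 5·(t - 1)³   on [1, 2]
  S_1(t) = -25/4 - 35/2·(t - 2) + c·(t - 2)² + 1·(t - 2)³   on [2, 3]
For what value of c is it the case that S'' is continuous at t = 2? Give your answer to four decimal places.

-15.2500

S_0''(t) = -1/2 - 30·(t - 1), so S_0''(2) = -61/2. On the right, S_1''(2) = 2c, so c = -61/4.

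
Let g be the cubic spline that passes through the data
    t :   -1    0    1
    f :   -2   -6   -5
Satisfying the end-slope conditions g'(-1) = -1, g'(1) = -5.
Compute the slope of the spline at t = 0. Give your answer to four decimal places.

Write m_i for g''(x_i). With h_i = 1, 1 and divided differences Δ_i = -4, 1, the continuity of g' gives the tridiagonal system
  1·m_0 + 4·m_1 + 1·m_2 = 6(Δ_1 - Δ_0) = 30
Clamped end conditions give two more equations: 2h_0·m_0 + h_0·m_1 = 6(Δ_0 - g'(-1)) = -18 and h_1·m_1 + 2h_1·m_2 = 6(g'(1) - Δ_1) = -36.
Forward elimination and back-substitution give m_0 = -37/2, m_1 = 19, m_2 = -55/2.
On [0, 1], g'(t) = b_1 + 2c_1·t + 3d_1·t² with b_1 = Δ_1 - h_1(2m_1 + m_2)/6 = -3/4, c_1 = m_1/2 = 19/2, d_1 = (m_2 - m_1)/(6h_1) = -31/4. So g'(0) = -3/4.

-0.7500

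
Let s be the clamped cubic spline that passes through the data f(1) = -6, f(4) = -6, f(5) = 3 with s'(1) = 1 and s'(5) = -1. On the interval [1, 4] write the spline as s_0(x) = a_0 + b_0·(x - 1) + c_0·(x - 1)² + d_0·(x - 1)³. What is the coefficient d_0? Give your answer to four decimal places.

Write M_i for s''(x_i). With h_i = 3, 1 and divided differences Δ_i = 0, 9, the continuity of s' gives the tridiagonal system
  3·M_0 + 8·M_1 + 1·M_2 = 6(Δ_1 - Δ_0) = 54
Clamped end conditions give two more equations: 2h_0·M_0 + h_0·M_1 = 6(Δ_0 - s'(1)) = -6 and h_1·M_1 + 2h_1·M_2 = 6(s'(5) - Δ_1) = -60.
Solving the tridiagonal system: M_0 = -33/4, M_1 = 29/2, M_2 = -149/4.
On [1, 4], with s_0(x) = a_0 + b_0·(x - 1) + c_0·(x - 1)² + d_0·(x - 1)³: c_0 = M_0/2 = -33/8, d_0 = (M_1 - M_0)/(6h_0) = 91/72, b_0 = Δ_0 - h_0(2M_0 + M_1)/6 = 1.

1.2639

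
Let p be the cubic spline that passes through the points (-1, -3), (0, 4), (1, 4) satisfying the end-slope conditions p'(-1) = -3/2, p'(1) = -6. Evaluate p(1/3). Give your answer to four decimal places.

5.5000

Let M_i = p''(x_i). Step sizes h_i = 1, 1; slopes of the chords Δ_i = (y_(i+1) - y_i)/h_i = 7, 0.
  1·M_0 + 4·M_1 + 1·M_2 = 6(Δ_1 - Δ_0) = -42
Clamped end conditions give two more equations: 2h_0·M_0 + h_0·M_1 = 6(Δ_0 - p'(-1)) = 51 and h_1·M_1 + 2h_1·M_2 = 6(p'(1) - Δ_1) = -36.
Solving the tridiagonal system: M_0 = 135/4, M_1 = -33/2, M_2 = -39/4.
On [0, 1], p(x) = 4 + 57/8·x - 33/4·x² + 9/8·x³.
With x = 1/3: p(1/3) = 11/2.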